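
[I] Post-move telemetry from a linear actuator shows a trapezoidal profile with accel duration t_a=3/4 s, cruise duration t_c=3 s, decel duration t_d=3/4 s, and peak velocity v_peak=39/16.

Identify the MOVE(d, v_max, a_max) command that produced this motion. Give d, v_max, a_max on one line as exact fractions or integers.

a_max = (39/16)/(3/4) = 13/4
d_a = ½·39/16·3/4 = 117/128; d_c = 39/16·3 = 117/16
d = 2·117/128 + 117/16 = 585/64
t_c = 3 > 0 → v_max = v_peak = 39/16

d=585/64 v_max=39/16 a_max=13/4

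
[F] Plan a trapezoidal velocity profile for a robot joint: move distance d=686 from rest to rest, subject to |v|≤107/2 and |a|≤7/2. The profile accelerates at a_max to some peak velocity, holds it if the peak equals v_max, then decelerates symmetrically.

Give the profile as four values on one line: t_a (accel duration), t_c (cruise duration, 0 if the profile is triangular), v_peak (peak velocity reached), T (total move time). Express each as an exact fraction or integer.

t_a=14 t_c=0 v_peak=49 T=28

v_max²/a_max = (107/2)²/(7/2) = 11449/14
686 < 11449/14 → triangular
v_peak = √(686·7/2) = √2401 = 49
t_a = 49/(7/2) = 14; t_c = 0
T = 2·14 = 28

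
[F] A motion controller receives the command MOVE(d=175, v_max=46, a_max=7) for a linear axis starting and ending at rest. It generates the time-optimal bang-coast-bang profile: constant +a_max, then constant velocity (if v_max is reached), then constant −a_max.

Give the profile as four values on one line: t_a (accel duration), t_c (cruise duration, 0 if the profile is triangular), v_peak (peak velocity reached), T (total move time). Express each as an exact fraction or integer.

(v_max)²/a_max = 46²/7 = 2116/7
175 < 2116/7 ⇒ no cruise
v_peak = √(175·7) = √1225 = 35
t_a = 35/7 = 5; t_c = 0
T = 2·5 = 10

t_a=5 t_c=0 v_peak=35 T=10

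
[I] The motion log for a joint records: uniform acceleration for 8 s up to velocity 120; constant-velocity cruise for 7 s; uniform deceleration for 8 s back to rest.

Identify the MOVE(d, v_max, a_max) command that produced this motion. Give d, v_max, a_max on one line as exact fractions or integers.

a_max = 120/8 = 15
d_a = ½·120·8 = 480; d_c = 120·7 = 840
d = 2·480 + 840 = 1800
t_c = 7 > 0 ⇒ limit active, v_max = 120

d=1800 v_max=120 a_max=15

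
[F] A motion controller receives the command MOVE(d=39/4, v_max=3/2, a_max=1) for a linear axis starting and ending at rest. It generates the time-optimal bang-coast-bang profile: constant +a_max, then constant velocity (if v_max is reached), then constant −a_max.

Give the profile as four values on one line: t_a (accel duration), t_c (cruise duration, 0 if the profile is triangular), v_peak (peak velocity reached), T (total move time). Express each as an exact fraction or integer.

vₘ²/aₘ = (3/2)²/1 = 9/4
39/4 ≥ 9/4 → trapezoidal
t_a = (3/2)/1 = 3/2; v_peak = 3/2
d_cruise = 39/4 − 9/4 = 15/2; t_c = (15/2)/(3/2) = 5
T = 2·3/2 + 5 = 8

t_a=3/2 t_c=5 v_peak=3/2 T=8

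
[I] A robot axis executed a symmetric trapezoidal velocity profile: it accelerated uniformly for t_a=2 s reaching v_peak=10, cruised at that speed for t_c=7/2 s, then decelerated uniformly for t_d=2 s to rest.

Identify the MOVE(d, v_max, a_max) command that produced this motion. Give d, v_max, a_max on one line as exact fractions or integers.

a_max = 10/2 = 5
d_a = ½·10·2 = 10; d_c = 10·7/2 = 35
d = 2·10 + 35 = 55
t_c = 7/2 > 0 → v_max = v_peak = 10

d=55 v_max=10 a_max=5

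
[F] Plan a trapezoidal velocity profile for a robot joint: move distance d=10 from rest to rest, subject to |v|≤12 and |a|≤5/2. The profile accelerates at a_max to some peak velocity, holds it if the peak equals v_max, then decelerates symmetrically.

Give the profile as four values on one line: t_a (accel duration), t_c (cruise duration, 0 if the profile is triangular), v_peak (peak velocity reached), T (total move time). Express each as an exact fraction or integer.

t_a=2 t_c=0 v_peak=5 T=4

(v_max)²/a_max = 12²/(5/2) = 288/5
10 < 288/5 so t_c = 0
v_peak = √(10·5/2) = √25 = 5
t_a = 5/(5/2) = 2; t_c = 0
T = 2·2 = 4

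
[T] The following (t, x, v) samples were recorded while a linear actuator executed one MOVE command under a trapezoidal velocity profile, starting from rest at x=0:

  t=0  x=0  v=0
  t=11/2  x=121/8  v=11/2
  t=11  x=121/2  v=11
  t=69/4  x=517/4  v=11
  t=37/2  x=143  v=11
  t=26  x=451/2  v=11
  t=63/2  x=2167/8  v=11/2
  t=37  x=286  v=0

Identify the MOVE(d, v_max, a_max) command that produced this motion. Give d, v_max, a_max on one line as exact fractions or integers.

final state: t=37, x=286, v=0 → d = 286
a_max = (11/2−0)/(11/2−0) = 1
max v = 11 over t∈[11,26] → v_max = 11
check: 11·(11+15) = 286 ✓

d=286 v_max=11 a_max=1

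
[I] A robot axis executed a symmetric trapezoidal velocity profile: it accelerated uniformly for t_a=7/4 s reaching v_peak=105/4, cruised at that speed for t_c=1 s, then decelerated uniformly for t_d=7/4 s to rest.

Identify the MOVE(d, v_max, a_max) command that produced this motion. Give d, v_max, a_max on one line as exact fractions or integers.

d=1155/16 v_max=105/4 a_max=15

a_max = (105/4)/(7/4) = 15
d_a = ½·105/4·7/4 = 735/32; d_c = 105/4·1 = 105/4
d = 2·735/32 + 105/4 = 1155/16
t_c = 1 > 0 so v_max = 105/4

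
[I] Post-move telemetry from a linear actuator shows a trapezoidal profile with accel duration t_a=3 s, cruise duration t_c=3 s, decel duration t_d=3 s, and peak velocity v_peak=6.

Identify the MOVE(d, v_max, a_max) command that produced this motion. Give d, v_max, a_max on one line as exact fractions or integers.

a_max = 6/3 = 2
d_a = ½·6·3 = 9; d_c = 6·3 = 18
d = 2·9 + 18 = 36
t_c = 3 > 0 → v_max = v_peak = 6

d=36 v_max=6 a_max=2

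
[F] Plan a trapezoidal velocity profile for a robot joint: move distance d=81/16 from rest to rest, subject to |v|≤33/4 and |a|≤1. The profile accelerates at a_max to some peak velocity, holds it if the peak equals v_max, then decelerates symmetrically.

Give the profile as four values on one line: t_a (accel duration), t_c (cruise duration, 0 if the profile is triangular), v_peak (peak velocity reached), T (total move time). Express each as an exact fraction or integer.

t_a=9/4 t_c=0 v_peak=9/4 T=9/2

v_max²/a_max = (33/4)²/1 = 1089/16
81/16 < 1089/16 so t_c = 0
v_peak = √(81/16·1) = √(81/16) = 9/4
t_a = (9/4)/1 = 9/4; t_c = 0
T = 2·9/4 = 9/2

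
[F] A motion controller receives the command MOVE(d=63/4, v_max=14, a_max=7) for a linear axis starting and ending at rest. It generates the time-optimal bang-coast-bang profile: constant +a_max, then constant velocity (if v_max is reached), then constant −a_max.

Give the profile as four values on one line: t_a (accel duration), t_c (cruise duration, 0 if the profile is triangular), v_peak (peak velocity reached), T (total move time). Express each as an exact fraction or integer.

v_max²/a_max = 14²/7 = 28
63/4 < 28 → triangular
v_peak = √(63/4·7) = √(441/4) = 21/2
t_a = (21/2)/7 = 3/2; t_c = 0
T = 2·3/2 = 3

t_a=3/2 t_c=0 v_peak=21/2 T=3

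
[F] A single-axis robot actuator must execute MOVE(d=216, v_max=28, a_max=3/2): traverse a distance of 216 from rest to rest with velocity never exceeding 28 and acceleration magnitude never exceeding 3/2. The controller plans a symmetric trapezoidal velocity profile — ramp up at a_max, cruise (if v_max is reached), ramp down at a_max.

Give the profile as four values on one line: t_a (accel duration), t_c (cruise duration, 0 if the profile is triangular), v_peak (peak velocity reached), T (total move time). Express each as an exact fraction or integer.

v_max²/a_max = 28²/(3/2) = 1568/3
216 < 1568/3 so t_c = 0
v_peak = √(216·3/2) = √324 = 18
t_a = 18/(3/2) = 12; t_c = 0
T = 2·12 = 24

t_a=12 t_c=0 v_peak=18 T=24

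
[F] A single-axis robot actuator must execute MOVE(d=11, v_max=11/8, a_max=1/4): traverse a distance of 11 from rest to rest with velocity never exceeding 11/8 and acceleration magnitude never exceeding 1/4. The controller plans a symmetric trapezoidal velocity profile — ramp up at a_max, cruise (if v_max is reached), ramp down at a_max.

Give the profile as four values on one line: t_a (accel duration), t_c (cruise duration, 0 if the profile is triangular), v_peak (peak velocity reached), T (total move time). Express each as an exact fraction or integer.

t_a=11/2 t_c=5/2 v_peak=11/8 T=27/2

(v_max)²/a_max = (11/8)²/(1/4) = 121/16
11 ≥ 121/16 so v_max reached
t_a = (11/8)/(1/4) = 11/2; v_peak = 11/8
d_cruise = 11 − 121/16 = 55/16; t_c = (55/16)/(11/8) = 5/2
T = 2·11/2 + 5/2 = 27/2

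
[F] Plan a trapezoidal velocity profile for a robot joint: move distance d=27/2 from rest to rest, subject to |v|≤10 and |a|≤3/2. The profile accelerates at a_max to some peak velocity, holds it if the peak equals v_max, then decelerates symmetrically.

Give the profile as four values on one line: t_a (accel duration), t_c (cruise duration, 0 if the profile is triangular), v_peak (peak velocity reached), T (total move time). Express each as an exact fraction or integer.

v_max²/a_max = 10²/(3/2) = 200/3
27/2 < 200/3 so t_c = 0
v_peak = √(27/2·3/2) = √(81/4) = 9/2
t_a = (9/2)/(3/2) = 3; t_c = 0
T = 2·3 = 6

t_a=3 t_c=0 v_peak=9/2 T=6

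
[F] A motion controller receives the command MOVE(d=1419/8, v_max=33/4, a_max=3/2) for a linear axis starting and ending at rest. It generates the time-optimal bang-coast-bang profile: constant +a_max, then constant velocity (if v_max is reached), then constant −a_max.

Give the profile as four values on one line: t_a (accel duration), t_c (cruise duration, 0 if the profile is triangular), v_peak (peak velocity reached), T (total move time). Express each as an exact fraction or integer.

vₘ²/aₘ = (33/4)²/(3/2) = 363/8
1419/8 ≥ 363/8 ⇒ cruise phase
t_a = (33/4)/(3/2) = 11/2; v_peak = 33/4
d_cruise = 1419/8 − 363/8 = 132; t_c = 132/(33/4) = 16
T = 2·11/2 + 16 = 27

t_a=11/2 t_c=16 v_peak=33/4 T=27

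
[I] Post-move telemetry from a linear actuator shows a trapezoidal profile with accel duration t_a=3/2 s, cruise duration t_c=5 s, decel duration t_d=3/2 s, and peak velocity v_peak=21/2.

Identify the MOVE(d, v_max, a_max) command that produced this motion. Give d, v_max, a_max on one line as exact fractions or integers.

a_max = (21/2)/(3/2) = 7
d_a = ½·21/2·3/2 = 63/8; d_c = 21/2·5 = 105/2
d = 2·63/8 + 105/2 = 273/4
t_c = 5 > 0 → v_max = v_peak = 21/2

d=273/4 v_max=21/2 a_max=7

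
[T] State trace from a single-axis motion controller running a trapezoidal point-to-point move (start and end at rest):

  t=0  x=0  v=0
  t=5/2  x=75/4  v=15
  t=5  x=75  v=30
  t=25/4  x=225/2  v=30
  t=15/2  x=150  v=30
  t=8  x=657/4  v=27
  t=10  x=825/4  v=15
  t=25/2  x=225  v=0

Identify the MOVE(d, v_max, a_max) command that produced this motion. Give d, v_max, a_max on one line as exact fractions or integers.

d=225 v_max=30 a_max=6

final state: t=25/2, x=225, v=0 → d = 225
a_max = (15−0)/(5/2−0) = 6
max v = 30 over t∈[5,15/2] → v_max = 30
check: 30·(5+5/2) = 225 ✓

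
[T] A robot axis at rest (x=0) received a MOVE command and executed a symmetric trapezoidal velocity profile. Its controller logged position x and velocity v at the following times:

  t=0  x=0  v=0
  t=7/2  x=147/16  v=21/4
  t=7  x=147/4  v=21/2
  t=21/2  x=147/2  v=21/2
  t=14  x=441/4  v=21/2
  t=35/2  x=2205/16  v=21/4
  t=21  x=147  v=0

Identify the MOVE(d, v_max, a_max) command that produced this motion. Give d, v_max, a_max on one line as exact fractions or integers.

final state: t=21, x=147, v=0 → d = 147
a_max = (21/4−0)/(7/2−0) = 3/2
max v = 21/2 over t∈[7,14] → v_max = 21/2
check: 21/2·(7+7) = 147 ✓

d=147 v_max=21/2 a_max=3/2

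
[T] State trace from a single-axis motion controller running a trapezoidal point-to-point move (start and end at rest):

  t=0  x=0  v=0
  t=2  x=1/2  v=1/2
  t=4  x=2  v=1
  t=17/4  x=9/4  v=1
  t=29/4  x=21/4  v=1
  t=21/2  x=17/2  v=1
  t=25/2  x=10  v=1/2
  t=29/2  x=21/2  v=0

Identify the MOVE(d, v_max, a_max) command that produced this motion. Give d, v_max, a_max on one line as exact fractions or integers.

d=21/2 v_max=1 a_max=1/4

final state: t=29/2, x=21/2, v=0 → d = 21/2
a_max = (1/2−0)/(2−0) = 1/4
max v = 1 over t∈[4,21/2] → v_max = 1
check: 1·(4+13/2) = 21/2 ✓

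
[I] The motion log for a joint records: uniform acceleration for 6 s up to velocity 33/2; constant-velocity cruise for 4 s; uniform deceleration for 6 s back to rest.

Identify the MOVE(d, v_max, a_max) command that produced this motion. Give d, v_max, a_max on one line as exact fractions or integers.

a_max = (33/2)/6 = 11/4
d_a = ½·33/2·6 = 99/2; d_c = 33/2·4 = 66
d = 2·99/2 + 66 = 165
t_c = 4 > 0 ⇒ limit active, v_max = 33/2

d=165 v_max=33/2 a_max=11/4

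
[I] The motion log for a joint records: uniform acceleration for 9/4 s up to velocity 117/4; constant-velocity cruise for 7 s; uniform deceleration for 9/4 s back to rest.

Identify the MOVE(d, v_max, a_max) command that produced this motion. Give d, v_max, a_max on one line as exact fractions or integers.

d=4329/16 v_max=117/4 a_max=13

a_max = (117/4)/(9/4) = 13
d_a = ½·117/4·9/4 = 1053/32; d_c = 117/4·7 = 819/4
d = 2·1053/32 + 819/4 = 4329/16
t_c = 7 > 0 → v_max = v_peak = 117/4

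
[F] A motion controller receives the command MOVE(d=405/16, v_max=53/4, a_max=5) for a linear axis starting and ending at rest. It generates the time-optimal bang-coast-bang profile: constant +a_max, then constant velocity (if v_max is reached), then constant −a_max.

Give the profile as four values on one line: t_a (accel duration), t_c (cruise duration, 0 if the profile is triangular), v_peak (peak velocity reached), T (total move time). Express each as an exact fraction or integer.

vₘ²/aₘ = (53/4)²/5 = 2809/80
405/16 < 2809/80 ⇒ no cruise
v_peak = √(405/16·5) = √(2025/16) = 45/4
t_a = (45/4)/5 = 9/4; t_c = 0
T = 2·9/4 = 9/2

t_a=9/4 t_c=0 v_peak=45/4 T=9/2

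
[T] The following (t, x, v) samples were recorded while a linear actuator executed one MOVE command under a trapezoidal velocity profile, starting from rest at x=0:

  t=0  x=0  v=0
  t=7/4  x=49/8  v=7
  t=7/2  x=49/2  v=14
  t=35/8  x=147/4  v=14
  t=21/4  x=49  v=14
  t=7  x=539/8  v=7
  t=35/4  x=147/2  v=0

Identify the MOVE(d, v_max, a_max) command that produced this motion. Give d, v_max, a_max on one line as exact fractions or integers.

final state: t=35/4, x=147/2, v=0 → d = 147/2
a_max = (7−0)/(7/4−0) = 4
max v = 14 over t∈[7/2,21/4] → v_max = 14
check: 14·(7/2+7/4) = 147/2 ✓

d=147/2 v_max=14 a_max=4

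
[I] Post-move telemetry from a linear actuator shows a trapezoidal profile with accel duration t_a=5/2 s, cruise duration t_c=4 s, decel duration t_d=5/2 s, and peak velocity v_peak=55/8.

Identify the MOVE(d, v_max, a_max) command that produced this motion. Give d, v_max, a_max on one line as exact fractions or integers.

d=715/16 v_max=55/8 a_max=11/4

a_max = (55/8)/(5/2) = 11/4
d_a = ½·55/8·5/2 = 275/32; d_c = 55/8·4 = 55/2
d = 2·275/32 + 55/2 = 715/16
t_c = 4 > 0 → v_max = v_peak = 55/8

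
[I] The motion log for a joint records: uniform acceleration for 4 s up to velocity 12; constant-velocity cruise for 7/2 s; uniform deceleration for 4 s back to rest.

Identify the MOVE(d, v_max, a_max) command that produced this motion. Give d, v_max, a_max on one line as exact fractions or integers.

a_max = 12/4 = 3
d_a = ½·12·4 = 24; d_c = 12·7/2 = 42
d = 2·24 + 42 = 90
t_c = 7/2 > 0 → v_max = v_peak = 12

d=90 v_max=12 a_max=3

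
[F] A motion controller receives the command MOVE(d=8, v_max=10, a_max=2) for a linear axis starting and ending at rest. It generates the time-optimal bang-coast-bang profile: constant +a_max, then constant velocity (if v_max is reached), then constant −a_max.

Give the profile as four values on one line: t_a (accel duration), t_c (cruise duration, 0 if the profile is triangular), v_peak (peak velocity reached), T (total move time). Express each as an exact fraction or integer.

t_a=2 t_c=0 v_peak=4 T=4

v_max²/a_max = 10²/2 = 50
8 < 50 so t_c = 0
v_peak = √(8·2) = √16 = 4
t_a = 4/2 = 2; t_c = 0
T = 2·2 = 4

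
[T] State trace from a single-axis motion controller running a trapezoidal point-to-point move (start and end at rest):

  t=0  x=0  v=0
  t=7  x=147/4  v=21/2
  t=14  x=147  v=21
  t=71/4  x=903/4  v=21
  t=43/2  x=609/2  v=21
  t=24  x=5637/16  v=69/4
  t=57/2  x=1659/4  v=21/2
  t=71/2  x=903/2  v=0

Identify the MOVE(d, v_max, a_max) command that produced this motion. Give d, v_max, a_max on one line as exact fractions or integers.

final state: t=71/2, x=903/2, v=0 → d = 903/2
a_max = (21/2−0)/(7−0) = 3/2
max v = 21 over t∈[14,43/2] → v_max = 21
check: 21·(14+15/2) = 903/2 ✓

d=903/2 v_max=21 a_max=3/2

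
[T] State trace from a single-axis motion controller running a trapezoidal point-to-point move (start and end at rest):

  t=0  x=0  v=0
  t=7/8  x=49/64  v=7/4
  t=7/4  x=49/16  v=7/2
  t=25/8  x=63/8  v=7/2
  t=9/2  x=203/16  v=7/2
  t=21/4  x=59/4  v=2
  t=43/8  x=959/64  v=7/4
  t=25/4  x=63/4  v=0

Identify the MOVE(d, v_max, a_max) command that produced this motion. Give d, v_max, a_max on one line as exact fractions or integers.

d=63/4 v_max=7/2 a_max=2

final state: t=25/4, x=63/4, v=0 → d = 63/4
a_max = (7/4−0)/(7/8−0) = 2
max v = 7/2 over t∈[7/4,9/2] → v_max = 7/2
check: 7/2·(7/4+11/4) = 63/4 ✓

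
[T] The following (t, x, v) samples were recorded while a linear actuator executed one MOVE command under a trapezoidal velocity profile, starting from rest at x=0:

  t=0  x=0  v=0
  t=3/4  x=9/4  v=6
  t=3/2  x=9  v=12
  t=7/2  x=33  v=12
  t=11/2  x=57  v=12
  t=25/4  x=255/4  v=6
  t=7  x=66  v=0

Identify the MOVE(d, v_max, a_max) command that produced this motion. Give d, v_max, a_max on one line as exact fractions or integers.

final state: t=7, x=66, v=0 → d = 66
a_max = (6−0)/(3/4−0) = 8
max v = 12 over t∈[3/2,11/2] → v_max = 12
check: 12·(3/2+4) = 66 ✓

d=66 v_max=12 a_max=8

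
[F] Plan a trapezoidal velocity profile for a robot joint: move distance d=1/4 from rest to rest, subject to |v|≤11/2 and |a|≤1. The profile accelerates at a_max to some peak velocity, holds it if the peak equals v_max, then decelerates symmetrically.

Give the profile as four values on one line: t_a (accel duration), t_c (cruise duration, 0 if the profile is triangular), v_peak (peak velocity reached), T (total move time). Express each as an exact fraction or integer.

t_a=1/2 t_c=0 v_peak=1/2 T=1

(v_max)²/a_max = (11/2)²/1 = 121/4
1/4 < 121/4 ⇒ no cruise
v_peak = √(1/4·1) = √(1/4) = 1/2
t_a = (1/2)/1 = 1/2; t_c = 0
T = 2·1/2 = 1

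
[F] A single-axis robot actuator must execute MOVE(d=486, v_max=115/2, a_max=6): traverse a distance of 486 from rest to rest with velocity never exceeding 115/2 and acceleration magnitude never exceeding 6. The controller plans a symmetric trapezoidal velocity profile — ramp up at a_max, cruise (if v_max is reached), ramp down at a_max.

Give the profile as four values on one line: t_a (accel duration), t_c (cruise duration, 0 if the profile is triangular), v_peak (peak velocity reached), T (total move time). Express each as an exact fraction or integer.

t_a=9 t_c=0 v_peak=54 T=18

v_max²/a_max = (115/2)²/6 = 13225/24
486 < 13225/24 → triangular
v_peak = √(486·6) = √2916 = 54
t_a = 54/6 = 9; t_c = 0
T = 2·9 = 18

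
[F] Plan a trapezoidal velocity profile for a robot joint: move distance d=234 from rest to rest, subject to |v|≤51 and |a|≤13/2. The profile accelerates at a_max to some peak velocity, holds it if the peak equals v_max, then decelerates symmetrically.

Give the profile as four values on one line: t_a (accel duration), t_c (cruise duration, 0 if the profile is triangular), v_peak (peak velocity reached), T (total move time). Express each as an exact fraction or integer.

t_a=6 t_c=0 v_peak=39 T=12

(v_max)²/a_max = 51²/(13/2) = 5202/13
234 < 5202/13 so t_c = 0
v_peak = √(234·13/2) = √1521 = 39
t_a = 39/(13/2) = 6; t_c = 0
T = 2·6 = 12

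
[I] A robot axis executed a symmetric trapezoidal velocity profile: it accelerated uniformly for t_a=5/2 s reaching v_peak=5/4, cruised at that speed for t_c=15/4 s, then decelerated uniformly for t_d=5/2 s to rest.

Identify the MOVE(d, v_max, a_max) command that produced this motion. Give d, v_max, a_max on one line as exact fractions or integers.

a_max = (5/4)/(5/2) = 1/2
d_a = ½·5/4·5/2 = 25/16; d_c = 5/4·15/4 = 75/16
d = 2·25/16 + 75/16 = 125/16
t_c = 15/4 > 0 → v_max = v_peak = 5/4

d=125/16 v_max=5/4 a_max=1/2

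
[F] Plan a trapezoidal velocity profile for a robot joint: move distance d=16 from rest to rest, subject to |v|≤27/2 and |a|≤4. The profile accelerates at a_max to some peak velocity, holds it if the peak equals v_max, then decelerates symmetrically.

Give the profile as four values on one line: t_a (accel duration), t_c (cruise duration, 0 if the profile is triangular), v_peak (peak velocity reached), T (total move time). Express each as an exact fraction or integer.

(v_max)²/a_max = (27/2)²/4 = 729/16
16 < 729/16 ⇒ no cruise
v_peak = √(16·4) = √64 = 8
t_a = 8/4 = 2; t_c = 0
T = 2·2 = 4

t_a=2 t_c=0 v_peak=8 T=4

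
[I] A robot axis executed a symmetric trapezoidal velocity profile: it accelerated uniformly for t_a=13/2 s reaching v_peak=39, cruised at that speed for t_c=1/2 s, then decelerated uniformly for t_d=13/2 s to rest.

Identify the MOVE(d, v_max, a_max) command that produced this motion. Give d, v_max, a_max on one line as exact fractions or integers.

a_max = 39/(13/2) = 6
d_a = ½·39·13/2 = 507/4; d_c = 39·1/2 = 39/2
d = 2·507/4 + 39/2 = 273
t_c = 1/2 > 0 → v_max = v_peak = 39

d=273 v_max=39 a_max=6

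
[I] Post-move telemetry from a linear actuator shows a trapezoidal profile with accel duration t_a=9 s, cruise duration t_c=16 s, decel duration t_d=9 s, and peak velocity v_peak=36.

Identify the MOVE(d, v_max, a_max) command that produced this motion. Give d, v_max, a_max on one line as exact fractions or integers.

d=900 v_max=36 a_max=4

a_max = 36/9 = 4
d_a = ½·36·9 = 162; d_c = 36·16 = 576
d = 2·162 + 576 = 900
t_c = 16 > 0 so v_max = 36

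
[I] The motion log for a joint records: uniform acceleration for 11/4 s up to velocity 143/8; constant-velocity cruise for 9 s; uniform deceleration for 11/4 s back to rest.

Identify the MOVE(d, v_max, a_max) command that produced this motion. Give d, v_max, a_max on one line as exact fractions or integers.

a_max = (143/8)/(11/4) = 13/2
d_a = ½·143/8·11/4 = 1573/64; d_c = 143/8·9 = 1287/8
d = 2·1573/64 + 1287/8 = 6721/32
t_c = 9 > 0 ⇒ limit active, v_max = 143/8

d=6721/32 v_max=143/8 a_max=13/2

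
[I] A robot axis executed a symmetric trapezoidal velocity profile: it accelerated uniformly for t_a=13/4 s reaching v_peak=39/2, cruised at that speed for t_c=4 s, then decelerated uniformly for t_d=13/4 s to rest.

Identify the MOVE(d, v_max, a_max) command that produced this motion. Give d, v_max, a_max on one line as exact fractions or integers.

d=1131/8 v_max=39/2 a_max=6

a_max = (39/2)/(13/4) = 6
d_a = ½·39/2·13/4 = 507/16; d_c = 39/2·4 = 78
d = 2·507/16 + 78 = 1131/8
t_c = 4 > 0 → v_max = v_peak = 39/2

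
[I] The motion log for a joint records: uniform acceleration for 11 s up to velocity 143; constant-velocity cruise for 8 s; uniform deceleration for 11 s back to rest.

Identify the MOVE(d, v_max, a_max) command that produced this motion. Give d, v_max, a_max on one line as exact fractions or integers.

a_max = 143/11 = 13
d_a = ½·143·11 = 1573/2; d_c = 143·8 = 1144
d = 2·1573/2 + 1144 = 2717
t_c = 8 > 0 so v_max = 143

d=2717 v_max=143 a_max=13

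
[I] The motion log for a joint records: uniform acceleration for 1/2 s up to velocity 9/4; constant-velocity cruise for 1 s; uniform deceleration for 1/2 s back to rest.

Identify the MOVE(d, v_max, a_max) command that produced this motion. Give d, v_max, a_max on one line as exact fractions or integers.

d=27/8 v_max=9/4 a_max=9/2

a_max = (9/4)/(1/2) = 9/2
d_a = ½·9/4·1/2 = 9/16; d_c = 9/4·1 = 9/4
d = 2·9/16 + 9/4 = 27/8
t_c = 1 > 0 so v_max = 9/4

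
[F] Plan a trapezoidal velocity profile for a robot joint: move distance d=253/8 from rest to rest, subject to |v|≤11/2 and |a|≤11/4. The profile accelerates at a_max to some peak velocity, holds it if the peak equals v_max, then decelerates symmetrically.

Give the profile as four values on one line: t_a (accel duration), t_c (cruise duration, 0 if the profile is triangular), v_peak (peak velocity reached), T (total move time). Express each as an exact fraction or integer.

t_a=2 t_c=15/4 v_peak=11/2 T=31/4

vₘ²/aₘ = (11/2)²/(11/4) = 11
253/8 ≥ 11 → trapezoidal
t_a = (11/2)/(11/4) = 2; v_peak = 11/2
d_cruise = 253/8 − 11 = 165/8; t_c = (165/8)/(11/2) = 15/4
T = 2·2 + 15/4 = 31/4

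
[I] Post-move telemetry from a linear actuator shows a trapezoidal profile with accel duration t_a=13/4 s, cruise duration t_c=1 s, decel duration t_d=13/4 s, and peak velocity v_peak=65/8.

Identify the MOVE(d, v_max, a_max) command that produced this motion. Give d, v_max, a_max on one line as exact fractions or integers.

d=1105/32 v_max=65/8 a_max=5/2

a_max = (65/8)/(13/4) = 5/2
d_a = ½·65/8·13/4 = 845/64; d_c = 65/8·1 = 65/8
d = 2·845/64 + 65/8 = 1105/32
t_c = 1 > 0 → v_max = v_peak = 65/8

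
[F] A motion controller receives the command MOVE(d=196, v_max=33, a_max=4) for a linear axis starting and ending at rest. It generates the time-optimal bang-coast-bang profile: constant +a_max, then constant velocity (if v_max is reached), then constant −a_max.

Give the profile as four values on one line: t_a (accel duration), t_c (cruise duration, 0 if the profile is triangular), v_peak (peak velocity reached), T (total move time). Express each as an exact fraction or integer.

(v_max)²/a_max = 33²/4 = 1089/4
196 < 1089/4 ⇒ no cruise
v_peak = √(196·4) = √784 = 28
t_a = 28/4 = 7; t_c = 0
T = 2·7 = 14

t_a=7 t_c=0 v_peak=28 T=14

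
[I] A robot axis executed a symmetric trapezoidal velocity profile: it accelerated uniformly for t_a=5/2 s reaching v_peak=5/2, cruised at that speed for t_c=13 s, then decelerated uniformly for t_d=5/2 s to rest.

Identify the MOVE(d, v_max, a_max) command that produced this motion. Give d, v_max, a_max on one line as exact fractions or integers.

d=155/4 v_max=5/2 a_max=1

a_max = (5/2)/(5/2) = 1
d_a = ½·5/2·5/2 = 25/8; d_c = 5/2·13 = 65/2
d = 2·25/8 + 65/2 = 155/4
t_c = 13 > 0 → v_max = v_peak = 5/2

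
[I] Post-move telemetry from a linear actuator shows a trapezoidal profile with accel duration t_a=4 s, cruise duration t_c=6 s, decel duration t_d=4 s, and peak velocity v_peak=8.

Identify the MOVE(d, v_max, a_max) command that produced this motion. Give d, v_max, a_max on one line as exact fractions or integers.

a_max = 8/4 = 2
d_a = ½·8·4 = 16; d_c = 8·6 = 48
d = 2·16 + 48 = 80
t_c = 6 > 0 so v_max = 8

d=80 v_max=8 a_max=2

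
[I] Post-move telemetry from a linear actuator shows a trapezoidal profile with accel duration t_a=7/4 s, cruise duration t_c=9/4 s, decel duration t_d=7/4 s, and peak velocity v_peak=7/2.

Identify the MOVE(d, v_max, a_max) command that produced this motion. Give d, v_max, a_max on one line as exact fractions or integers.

a_max = (7/2)/(7/4) = 2
d_a = ½·7/2·7/4 = 49/16; d_c = 7/2·9/4 = 63/8
d = 2·49/16 + 63/8 = 14
t_c = 9/4 > 0 so v_max = 7/2

d=14 v_max=7/2 a_max=2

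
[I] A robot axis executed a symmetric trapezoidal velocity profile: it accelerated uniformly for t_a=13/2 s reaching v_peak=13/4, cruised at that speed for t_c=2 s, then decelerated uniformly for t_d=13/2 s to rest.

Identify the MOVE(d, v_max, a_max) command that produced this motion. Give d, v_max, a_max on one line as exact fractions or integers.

a_max = (13/4)/(13/2) = 1/2
d_a = ½·13/4·13/2 = 169/16; d_c = 13/4·2 = 13/2
d = 2·169/16 + 13/2 = 221/8
t_c = 2 > 0 so v_max = 13/4

d=221/8 v_max=13/4 a_max=1/2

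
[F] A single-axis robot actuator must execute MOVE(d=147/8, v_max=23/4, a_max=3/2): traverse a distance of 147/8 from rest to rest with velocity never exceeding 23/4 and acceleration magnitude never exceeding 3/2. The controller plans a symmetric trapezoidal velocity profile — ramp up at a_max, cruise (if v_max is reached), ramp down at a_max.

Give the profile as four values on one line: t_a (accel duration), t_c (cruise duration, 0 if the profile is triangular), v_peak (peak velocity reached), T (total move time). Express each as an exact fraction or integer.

v_max²/a_max = (23/4)²/(3/2) = 529/24
147/8 < 529/24 → triangular
v_peak = √(147/8·3/2) = √(441/16) = 21/4
t_a = (21/4)/(3/2) = 7/2; t_c = 0
T = 2·7/2 = 7

t_a=7/2 t_c=0 v_peak=21/4 T=7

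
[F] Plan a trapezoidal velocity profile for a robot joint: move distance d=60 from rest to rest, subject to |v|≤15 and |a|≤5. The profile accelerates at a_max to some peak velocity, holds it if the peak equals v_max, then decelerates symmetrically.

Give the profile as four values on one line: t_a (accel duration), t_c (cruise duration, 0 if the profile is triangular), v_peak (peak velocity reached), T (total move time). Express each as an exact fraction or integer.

t_a=3 t_c=1 v_peak=15 T=7

v_max²/a_max = 15²/5 = 45
60 ≥ 45 so v_max reached
t_a = 15/5 = 3; v_peak = 15
d_cruise = 60 − 45 = 15; t_c = 15/15 = 1
T = 2·3 + 1 = 7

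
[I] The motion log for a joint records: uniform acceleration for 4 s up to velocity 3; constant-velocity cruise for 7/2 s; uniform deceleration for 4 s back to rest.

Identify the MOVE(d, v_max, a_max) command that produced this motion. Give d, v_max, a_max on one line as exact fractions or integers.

d=45/2 v_max=3 a_max=3/4

a_max = 3/4
d_a = ½·3·4 = 6; d_c = 3·7/2 = 21/2
d = 2·6 + 21/2 = 45/2
t_c = 7/2 > 0 ⇒ limit active, v_max = 3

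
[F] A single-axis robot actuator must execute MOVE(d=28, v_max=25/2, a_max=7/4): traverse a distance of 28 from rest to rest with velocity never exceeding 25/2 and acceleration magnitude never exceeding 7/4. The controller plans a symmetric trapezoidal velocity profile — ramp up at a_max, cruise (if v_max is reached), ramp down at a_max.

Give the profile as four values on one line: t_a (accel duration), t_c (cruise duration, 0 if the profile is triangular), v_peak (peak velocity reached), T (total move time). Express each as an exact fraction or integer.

v_max²/a_max = (25/2)²/(7/4) = 625/7
28 < 625/7 so t_c = 0
v_peak = √(28·7/4) = √49 = 7
t_a = 7/(7/4) = 4; t_c = 0
T = 2·4 = 8

t_a=4 t_c=0 v_peak=7 T=8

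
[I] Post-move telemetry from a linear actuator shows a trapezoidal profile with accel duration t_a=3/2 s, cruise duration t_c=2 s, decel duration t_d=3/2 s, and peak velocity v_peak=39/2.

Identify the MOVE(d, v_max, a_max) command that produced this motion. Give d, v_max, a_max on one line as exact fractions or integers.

d=273/4 v_max=39/2 a_max=13

a_max = (39/2)/(3/2) = 13
d_a = ½·39/2·3/2 = 117/8; d_c = 39/2·2 = 39
d = 2·117/8 + 39 = 273/4
t_c = 2 > 0 → v_max = v_peak = 39/2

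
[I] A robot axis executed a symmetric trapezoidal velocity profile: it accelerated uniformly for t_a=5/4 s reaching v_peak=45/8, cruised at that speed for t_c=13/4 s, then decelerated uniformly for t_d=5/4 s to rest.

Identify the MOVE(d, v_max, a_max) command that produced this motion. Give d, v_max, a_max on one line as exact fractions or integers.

d=405/16 v_max=45/8 a_max=9/2

a_max = (45/8)/(5/4) = 9/2
d_a = ½·45/8·5/4 = 225/64; d_c = 45/8·13/4 = 585/32
d = 2·225/64 + 585/32 = 405/16
t_c = 13/4 > 0 ⇒ limit active, v_max = 45/8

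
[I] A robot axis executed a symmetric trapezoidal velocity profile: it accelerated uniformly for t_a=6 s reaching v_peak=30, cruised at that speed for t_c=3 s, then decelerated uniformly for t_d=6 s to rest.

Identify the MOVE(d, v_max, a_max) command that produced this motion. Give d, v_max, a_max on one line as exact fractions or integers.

a_max = 30/6 = 5
d_a = ½·30·6 = 90; d_c = 30·3 = 90
d = 2·90 + 90 = 270
t_c = 3 > 0 ⇒ limit active, v_max = 30

d=270 v_max=30 a_max=5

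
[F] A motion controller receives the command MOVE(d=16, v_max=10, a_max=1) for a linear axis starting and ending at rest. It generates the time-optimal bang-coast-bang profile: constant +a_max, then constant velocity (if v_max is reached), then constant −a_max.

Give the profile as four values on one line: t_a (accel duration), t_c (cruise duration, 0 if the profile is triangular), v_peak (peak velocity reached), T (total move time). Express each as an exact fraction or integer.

t_a=4 t_c=0 v_peak=4 T=8

v_max²/a_max = 10²/1 = 100
16 < 100 so t_c = 0
v_peak = √(16·1) = √16 = 4
t_a = 4/1 = 4; t_c = 0
T = 2·4 = 8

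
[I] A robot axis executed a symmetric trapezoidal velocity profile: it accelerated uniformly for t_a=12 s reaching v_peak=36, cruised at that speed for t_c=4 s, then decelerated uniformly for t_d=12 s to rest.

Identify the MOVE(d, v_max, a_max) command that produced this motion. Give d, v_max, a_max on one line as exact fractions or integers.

d=576 v_max=36 a_max=3

a_max = 36/12 = 3
d_a = ½·36·12 = 216; d_c = 36·4 = 144
d = 2·216 + 144 = 576
t_c = 4 > 0 → v_max = v_peak = 36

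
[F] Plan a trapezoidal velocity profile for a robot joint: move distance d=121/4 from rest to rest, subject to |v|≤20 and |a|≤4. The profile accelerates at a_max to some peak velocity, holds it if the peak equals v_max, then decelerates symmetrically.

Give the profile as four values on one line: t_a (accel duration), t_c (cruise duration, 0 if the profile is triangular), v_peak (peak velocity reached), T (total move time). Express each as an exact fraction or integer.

vₘ²/aₘ = 20²/4 = 100
121/4 < 100 so t_c = 0
v_peak = √(121/4·4) = √121 = 11
t_a = 11/4; t_c = 0
T = 2·11/4 = 11/2

t_a=11/4 t_c=0 v_peak=11 T=11/2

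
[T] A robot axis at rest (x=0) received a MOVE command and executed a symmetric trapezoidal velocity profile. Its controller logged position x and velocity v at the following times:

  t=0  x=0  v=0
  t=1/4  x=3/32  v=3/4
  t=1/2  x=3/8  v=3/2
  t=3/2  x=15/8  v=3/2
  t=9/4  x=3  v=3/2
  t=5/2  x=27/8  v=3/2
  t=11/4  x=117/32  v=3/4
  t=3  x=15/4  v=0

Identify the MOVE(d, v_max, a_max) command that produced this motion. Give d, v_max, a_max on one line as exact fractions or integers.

final state: t=3, x=15/4, v=0 → d = 15/4
a_max = (3/4−0)/(1/4−0) = 3
max v = 3/2 over t∈[1/2,5/2] → v_max = 3/2
check: 3/2·(1/2+2) = 15/4 ✓

d=15/4 v_max=3/2 a_max=3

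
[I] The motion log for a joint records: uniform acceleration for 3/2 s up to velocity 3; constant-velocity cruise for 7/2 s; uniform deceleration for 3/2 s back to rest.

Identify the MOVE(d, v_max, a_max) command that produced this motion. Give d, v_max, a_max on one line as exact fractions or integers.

a_max = 3/(3/2) = 2
d_a = ½·3·3/2 = 9/4; d_c = 3·7/2 = 21/2
d = 2·9/4 + 21/2 = 15
t_c = 7/2 > 0 so v_max = 3

d=15 v_max=3 a_max=2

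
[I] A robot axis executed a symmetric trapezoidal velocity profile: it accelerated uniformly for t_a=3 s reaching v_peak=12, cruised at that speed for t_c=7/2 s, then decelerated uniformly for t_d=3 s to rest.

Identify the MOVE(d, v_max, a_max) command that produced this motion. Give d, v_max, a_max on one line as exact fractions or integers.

a_max = 12/3 = 4
d_a = ½·12·3 = 18; d_c = 12·7/2 = 42
d = 2·18 + 42 = 78
t_c = 7/2 > 0 → v_max = v_peak = 12

d=78 v_max=12 a_max=4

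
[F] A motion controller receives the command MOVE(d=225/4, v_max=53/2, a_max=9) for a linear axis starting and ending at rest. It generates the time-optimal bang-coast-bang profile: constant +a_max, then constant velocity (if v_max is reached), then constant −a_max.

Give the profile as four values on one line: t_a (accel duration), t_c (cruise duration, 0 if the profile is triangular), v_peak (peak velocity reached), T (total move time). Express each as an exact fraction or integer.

t_a=5/2 t_c=0 v_peak=45/2 T=5

vₘ²/aₘ = (53/2)²/9 = 2809/36
225/4 < 2809/36 → triangular
v_peak = √(225/4·9) = √(2025/4) = 45/2
t_a = (45/2)/9 = 5/2; t_c = 0
T = 2·5/2 = 5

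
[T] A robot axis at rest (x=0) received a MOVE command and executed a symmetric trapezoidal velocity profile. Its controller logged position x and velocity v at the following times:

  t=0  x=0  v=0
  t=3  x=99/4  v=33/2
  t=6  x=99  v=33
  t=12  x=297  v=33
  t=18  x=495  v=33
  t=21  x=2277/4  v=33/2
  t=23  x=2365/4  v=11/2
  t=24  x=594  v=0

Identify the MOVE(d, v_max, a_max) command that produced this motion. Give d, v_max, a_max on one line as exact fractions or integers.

d=594 v_max=33 a_max=11/2

final state: t=24, x=594, v=0 → d = 594
a_max = (33/2−0)/(3−0) = 11/2
max v = 33 over t∈[6,18] → v_max = 33
check: 33·(6+12) = 594 ✓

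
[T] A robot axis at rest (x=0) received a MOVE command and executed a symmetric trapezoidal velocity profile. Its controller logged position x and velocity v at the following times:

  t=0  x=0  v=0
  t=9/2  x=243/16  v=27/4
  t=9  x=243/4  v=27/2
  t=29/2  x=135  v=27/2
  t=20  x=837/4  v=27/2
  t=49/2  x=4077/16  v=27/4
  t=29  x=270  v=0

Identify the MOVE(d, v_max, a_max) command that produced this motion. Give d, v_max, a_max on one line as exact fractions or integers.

final state: t=29, x=270, v=0 → d = 270
a_max = (27/4−0)/(9/2−0) = 3/2
max v = 27/2 over t∈[9,20] → v_max = 27/2
check: 27/2·(9+11) = 270 ✓

d=270 v_max=27/2 a_max=3/2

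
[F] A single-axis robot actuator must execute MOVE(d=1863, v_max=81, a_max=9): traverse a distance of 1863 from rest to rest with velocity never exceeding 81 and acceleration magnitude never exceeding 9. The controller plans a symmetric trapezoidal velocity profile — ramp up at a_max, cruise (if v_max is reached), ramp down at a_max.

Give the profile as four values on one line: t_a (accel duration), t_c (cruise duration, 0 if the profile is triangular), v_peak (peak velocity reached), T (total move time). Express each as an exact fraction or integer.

t_a=9 t_c=14 v_peak=81 T=32

v_max²/a_max = 81²/9 = 729
1863 ≥ 729 → trapezoidal
t_a = 81/9 = 9; v_peak = 81
d_cruise = 1863 − 729 = 1134; t_c = 1134/81 = 14
T = 2·9 + 14 = 32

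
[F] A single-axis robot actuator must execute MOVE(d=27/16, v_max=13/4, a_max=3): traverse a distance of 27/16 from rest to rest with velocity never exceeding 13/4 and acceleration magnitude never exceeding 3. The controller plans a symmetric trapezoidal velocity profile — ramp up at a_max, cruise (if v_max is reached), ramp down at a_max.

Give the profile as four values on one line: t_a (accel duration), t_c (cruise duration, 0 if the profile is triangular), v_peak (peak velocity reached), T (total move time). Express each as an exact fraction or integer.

t_a=3/4 t_c=0 v_peak=9/4 T=3/2

(v_max)²/a_max = (13/4)²/3 = 169/48
27/16 < 169/48 so t_c = 0
v_peak = √(27/16·3) = √(81/16) = 9/4
t_a = (9/4)/3 = 3/4; t_c = 0
T = 2·3/4 = 3/2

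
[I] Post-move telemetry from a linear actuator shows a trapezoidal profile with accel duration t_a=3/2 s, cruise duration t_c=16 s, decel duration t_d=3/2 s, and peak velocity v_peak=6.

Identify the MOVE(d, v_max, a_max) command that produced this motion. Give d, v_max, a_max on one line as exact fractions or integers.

d=105 v_max=6 a_max=4

a_max = 6/(3/2) = 4
d_a = ½·6·3/2 = 9/2; d_c = 6·16 = 96
d = 2·9/2 + 96 = 105
t_c = 16 > 0 so v_max = 6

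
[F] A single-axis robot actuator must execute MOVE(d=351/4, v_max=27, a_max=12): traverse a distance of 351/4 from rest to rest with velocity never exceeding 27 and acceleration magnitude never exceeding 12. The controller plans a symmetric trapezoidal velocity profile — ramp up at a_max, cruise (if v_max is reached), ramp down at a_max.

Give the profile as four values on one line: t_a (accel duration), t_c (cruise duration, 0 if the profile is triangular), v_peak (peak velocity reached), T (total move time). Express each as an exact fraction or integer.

t_a=9/4 t_c=1 v_peak=27 T=11/2

vₘ²/aₘ = 27²/12 = 243/4
351/4 ≥ 243/4 ⇒ cruise phase
t_a = 27/12 = 9/4; v_peak = 27
d_cruise = 351/4 − 243/4 = 27; t_c = 27/27 = 1
T = 2·9/4 + 1 = 11/2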